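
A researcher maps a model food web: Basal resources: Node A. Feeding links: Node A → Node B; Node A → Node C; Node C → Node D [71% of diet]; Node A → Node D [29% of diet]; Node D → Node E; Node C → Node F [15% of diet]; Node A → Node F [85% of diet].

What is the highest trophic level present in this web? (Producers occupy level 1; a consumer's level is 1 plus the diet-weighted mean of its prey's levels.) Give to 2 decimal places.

3.71

Node B: 1 + 1 = 2
Node C: 1 + 1 = 2
Node D: 1 + (0.71×2 + 0.29×1) = 2.71
Node E: 1 + 2.71 = 3.71
Node F: 1 + (0.15×2 + 0.85×1) = 2.15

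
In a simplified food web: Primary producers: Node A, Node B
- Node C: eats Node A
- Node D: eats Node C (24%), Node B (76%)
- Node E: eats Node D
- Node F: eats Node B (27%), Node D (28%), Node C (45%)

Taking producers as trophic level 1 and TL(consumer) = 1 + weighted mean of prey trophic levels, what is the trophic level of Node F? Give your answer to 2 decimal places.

Node C: 1 + 1 = 2
Node D: 1 + (0.24×2 + 0.76×1) = 2.24
Node E: 1 + 2.24 = 3.24
Node F: 1 + (0.27×1 + 0.28×2.24 + 0.45×2) = 2.7972

2.80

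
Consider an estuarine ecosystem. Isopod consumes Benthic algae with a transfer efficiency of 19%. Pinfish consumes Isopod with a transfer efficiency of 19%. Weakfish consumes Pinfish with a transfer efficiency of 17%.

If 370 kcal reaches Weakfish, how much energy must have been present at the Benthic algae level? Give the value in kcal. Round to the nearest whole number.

60290 kcal

Cumulative transfer efficiency: 0.19 × 0.19 × 0.17 = 0.006137
Benthic algae energy = 370 / 0.006137 = 60290 kcal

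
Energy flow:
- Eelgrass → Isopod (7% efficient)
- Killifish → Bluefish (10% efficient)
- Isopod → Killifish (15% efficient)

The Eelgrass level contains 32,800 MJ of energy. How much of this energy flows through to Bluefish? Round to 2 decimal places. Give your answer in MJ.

Isopod: 32800 × 0.07 = 2296 MJ
Killifish: 2296 × 0.15 = 344.4 MJ
Bluefish: 344.4 × 0.1 = 34.44 MJ

34.44 MJ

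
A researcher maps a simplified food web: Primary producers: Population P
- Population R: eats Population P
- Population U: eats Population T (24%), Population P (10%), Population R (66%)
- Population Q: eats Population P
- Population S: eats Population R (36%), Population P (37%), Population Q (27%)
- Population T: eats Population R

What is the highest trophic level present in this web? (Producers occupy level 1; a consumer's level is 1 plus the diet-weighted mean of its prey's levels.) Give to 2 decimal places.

Population Q: 1 + 1 = 2
Population R: 1 + 1 = 2
Population S: 1 + (0.36×2 + 0.37×1 + 0.27×2) = 2.63
Population T: 1 + 2 = 3
Population U: 1 + (0.24×3 + 0.1×1 + 0.66×2) = 3.14

3.14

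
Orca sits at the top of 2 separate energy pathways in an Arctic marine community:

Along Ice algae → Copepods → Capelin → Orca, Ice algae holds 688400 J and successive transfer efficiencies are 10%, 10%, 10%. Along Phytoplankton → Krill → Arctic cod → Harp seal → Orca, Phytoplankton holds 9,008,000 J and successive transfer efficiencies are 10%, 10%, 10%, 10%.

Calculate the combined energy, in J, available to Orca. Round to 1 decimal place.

1589.2 J

Via Ice algae: 688400 × 0.1 × 0.1 × 0.1 = 688.4 J
Via Phytoplankton: 9008000 × 0.1 × 0.1 × 0.1 × 0.1 = 900.8 J
Total at Orca: 688.4 + 900.8 = 1589.2 J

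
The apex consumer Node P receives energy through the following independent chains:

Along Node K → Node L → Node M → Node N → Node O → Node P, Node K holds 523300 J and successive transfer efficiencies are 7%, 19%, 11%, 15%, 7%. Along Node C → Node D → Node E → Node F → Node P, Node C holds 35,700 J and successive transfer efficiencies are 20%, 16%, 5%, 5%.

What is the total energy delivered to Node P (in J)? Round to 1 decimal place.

10.9 J

Via Node K: 523300 × 0.07 × 0.19 × 0.11 × 0.15 × 0.07 = 8.03867295 J
Via Node C: 35700 × 0.2 × 0.16 × 0.05 × 0.05 = 2.856 J
Total at Node P: 8.03867295 + 2.856 = 10.89467295 J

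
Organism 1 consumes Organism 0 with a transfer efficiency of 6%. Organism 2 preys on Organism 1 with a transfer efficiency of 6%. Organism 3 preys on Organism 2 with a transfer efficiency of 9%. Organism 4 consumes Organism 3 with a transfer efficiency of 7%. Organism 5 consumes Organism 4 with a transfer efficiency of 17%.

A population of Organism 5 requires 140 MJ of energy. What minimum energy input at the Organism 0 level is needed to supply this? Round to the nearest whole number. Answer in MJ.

36310821 MJ

Cumulative transfer efficiency: 0.06 × 0.06 × 0.09 × 0.07 × 0.17 = 0.0000038556
Organism 0 energy = 140 / 0.0000038556 = 36310821 MJ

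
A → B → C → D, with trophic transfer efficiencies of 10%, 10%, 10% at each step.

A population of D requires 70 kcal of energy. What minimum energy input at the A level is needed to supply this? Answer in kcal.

Cumulative transfer efficiency: 0.1 × 0.1 × 0.1 = 0.001
A energy = 70 / 0.001 = 70000 kcal

70000 kcal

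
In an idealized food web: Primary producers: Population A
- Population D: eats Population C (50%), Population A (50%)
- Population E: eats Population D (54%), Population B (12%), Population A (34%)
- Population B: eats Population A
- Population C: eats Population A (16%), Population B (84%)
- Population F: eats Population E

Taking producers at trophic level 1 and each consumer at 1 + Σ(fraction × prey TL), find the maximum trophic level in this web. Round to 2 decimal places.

Population B: 1 + 1 = 2
Population C: 1 + (0.16×1 + 0.84×2) = 2.84
Population D: 1 + (0.5×2.84 + 0.5×1) = 2.92
Population E: 1 + (0.54×2.92 + 0.12×2 + 0.34×1) = 3.1568
Population F: 1 + 3.1568 = 4.1568

4.16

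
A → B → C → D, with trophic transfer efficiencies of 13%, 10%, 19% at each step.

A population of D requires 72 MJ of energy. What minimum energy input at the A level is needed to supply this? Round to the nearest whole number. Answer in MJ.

29150 MJ

Cumulative transfer efficiency: 0.13 × 0.1 × 0.19 = 0.00247
A energy = 72 / 0.00247 = 29150 MJ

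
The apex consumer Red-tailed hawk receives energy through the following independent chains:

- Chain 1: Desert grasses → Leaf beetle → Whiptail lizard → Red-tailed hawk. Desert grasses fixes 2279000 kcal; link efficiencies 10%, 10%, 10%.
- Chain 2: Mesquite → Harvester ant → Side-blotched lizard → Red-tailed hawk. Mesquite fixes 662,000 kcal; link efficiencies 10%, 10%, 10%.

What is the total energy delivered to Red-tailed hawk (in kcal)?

2941 kcal

Chain 1: 2279000 × 0.1 × 0.1 × 0.1 = 2279 kcal
Chain 2: 662000 × 0.1 × 0.1 × 0.1 = 662 kcal
Total at Red-tailed hawk: 2279 + 662 = 2941 kcal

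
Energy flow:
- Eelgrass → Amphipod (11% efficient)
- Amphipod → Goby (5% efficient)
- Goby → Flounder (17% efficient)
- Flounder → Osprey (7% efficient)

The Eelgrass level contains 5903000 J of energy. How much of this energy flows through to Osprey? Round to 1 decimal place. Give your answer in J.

386.4 J

Amphipod: 5903000 × 0.11 = 649330 J
Goby: 649330 × 0.05 = 32466.5 J
Flounder: 32466.5 × 0.17 = 5519.305 J
Osprey: 5519.305 × 0.07 = 386.35135 J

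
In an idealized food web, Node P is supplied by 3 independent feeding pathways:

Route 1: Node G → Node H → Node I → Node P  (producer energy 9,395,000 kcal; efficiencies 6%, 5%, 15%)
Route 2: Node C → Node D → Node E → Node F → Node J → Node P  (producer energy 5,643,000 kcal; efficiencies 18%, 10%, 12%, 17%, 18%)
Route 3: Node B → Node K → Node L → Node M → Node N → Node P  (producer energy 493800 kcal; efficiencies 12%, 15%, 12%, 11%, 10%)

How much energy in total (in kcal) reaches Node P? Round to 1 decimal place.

Route 1: 9395000 × 0.06 × 0.05 × 0.15 = 4227.75 kcal
Route 2: 5643000 × 0.18 × 0.1 × 0.12 × 0.17 × 0.18 = 372.979728 kcal
Route 3: 493800 × 0.12 × 0.15 × 0.12 × 0.11 × 0.1 = 11.732688 kcal
Total at Node P: 4227.75 + 372.979728 + 11.732688 = 4612.462416 kcal

4612.5 kcal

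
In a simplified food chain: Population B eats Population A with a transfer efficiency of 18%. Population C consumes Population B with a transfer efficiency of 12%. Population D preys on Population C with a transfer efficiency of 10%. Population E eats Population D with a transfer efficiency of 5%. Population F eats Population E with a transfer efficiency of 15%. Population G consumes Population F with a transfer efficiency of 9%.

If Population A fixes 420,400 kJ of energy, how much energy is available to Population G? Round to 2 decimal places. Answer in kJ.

0.61 kJ

Population B: 420400 × 0.18 = 75672 kJ
Population C: 75672 × 0.12 = 9080.64 kJ
Population D: 9080.64 × 0.1 = 908.064 kJ
Population E: 908.064 × 0.05 = 45.4032 kJ
Population F: 45.4032 × 0.15 = 6.81048 kJ
Population G: 6.81048 × 0.09 = 0.6129432 kJ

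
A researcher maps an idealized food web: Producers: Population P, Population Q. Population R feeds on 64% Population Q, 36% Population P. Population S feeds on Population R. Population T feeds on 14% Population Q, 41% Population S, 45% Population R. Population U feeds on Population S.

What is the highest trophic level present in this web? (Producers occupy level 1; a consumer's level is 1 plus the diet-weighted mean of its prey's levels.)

Population R: 1 + (0.64×1 + 0.36×1) = 2
Population S: 1 + 2 = 3
Population T: 1 + (0.14×1 + 0.41×3 + 0.45×2) = 3.27
Population U: 1 + 3 = 4

4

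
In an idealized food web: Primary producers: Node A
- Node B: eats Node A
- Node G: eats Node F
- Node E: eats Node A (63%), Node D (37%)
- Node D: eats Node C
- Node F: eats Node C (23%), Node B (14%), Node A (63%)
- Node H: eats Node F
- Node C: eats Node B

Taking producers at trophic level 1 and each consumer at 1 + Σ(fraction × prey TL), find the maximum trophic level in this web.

4

Node B: 1 + 1 = 2
Node C: 1 + 2 = 3
Node D: 1 + 3 = 4
Node E: 1 + (0.63×1 + 0.37×4) = 3.11
Node F: 1 + (0.23×3 + 0.14×2 + 0.63×1) = 2.6
Node G: 1 + 2.6 = 3.6
Node H: 1 + 2.6 = 3.6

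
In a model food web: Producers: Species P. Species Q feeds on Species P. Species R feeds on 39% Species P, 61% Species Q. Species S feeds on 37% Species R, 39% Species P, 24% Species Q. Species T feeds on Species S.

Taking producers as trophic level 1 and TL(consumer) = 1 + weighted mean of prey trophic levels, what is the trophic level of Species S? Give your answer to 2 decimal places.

2.84

Species Q: 1 + 1 = 2
Species R: 1 + (0.39×1 + 0.61×2) = 2.61
Species S: 1 + (0.37×2.61 + 0.39×1 + 0.24×2) = 2.8357
Species T: 1 + 2.8357 = 3.8357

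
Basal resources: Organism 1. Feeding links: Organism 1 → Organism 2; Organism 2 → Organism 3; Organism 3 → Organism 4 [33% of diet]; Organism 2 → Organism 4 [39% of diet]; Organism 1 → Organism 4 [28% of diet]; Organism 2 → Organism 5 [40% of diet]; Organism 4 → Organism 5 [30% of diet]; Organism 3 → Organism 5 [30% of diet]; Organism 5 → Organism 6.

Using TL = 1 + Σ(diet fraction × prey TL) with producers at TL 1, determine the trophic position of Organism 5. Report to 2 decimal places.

3.62

Organism 2: 1 + 1 = 2
Organism 3: 1 + 2 = 3
Organism 4: 1 + (0.33×3 + 0.39×2 + 0.28×1) = 3.05
Organism 5: 1 + (0.4×2 + 0.3×3.05 + 0.3×3) = 3.615
Organism 6: 1 + 3.615 = 4.615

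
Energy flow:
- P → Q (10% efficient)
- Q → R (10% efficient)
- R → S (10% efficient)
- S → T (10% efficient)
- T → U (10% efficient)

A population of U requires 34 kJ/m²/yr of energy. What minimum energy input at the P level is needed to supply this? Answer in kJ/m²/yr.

Cumulative transfer efficiency: 0.1 × 0.1 × 0.1 × 0.1 × 0.1 = 0.00001
P energy = 34 / 0.00001 = 3400000 kJ/m²/yr

3400000 kJ/m²/yr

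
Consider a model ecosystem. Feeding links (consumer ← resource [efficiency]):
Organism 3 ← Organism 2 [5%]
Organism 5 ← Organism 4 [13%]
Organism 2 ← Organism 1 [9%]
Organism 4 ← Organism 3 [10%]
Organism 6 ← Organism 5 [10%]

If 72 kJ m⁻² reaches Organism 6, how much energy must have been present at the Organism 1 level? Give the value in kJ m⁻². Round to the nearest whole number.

Cumulative transfer efficiency: 0.09 × 0.05 × 0.1 × 0.13 × 0.1 = 0.00000585
Organism 1 energy = 72 / 0.00000585 = 12307692 kJ m⁻²

12307692 kJ m⁻²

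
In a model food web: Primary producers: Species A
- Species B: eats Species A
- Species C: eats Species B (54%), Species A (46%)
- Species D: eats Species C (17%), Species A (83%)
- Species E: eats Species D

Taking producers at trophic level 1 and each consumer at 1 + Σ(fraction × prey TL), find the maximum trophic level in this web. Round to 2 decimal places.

Species B: 1 + 1 = 2
Species C: 1 + (0.54×2 + 0.46×1) = 2.54
Species D: 1 + (0.17×2.54 + 0.83×1) = 2.2618
Species E: 1 + 2.2618 = 3.2618

3.26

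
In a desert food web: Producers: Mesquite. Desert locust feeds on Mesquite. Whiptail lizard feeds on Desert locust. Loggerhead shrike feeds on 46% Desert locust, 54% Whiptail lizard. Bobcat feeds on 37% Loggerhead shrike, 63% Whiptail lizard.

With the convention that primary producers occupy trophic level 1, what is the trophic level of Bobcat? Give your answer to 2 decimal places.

4.20

Desert locust: 1 + 1 = 2
Whiptail lizard: 1 + 2 = 3
Loggerhead shrike: 1 + (0.46×2 + 0.54×3) = 3.54
Bobcat: 1 + (0.37×3.54 + 0.63×3) = 4.1998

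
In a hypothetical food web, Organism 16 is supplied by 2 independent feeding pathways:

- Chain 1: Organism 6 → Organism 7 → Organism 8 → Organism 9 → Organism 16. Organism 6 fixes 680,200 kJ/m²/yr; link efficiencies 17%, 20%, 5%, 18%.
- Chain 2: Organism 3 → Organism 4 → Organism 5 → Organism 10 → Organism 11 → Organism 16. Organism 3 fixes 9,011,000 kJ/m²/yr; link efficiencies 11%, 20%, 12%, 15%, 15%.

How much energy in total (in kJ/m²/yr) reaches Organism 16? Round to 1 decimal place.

Chain 1: 680200 × 0.17 × 0.2 × 0.05 × 0.18 = 208.1412 kJ/m²/yr
Chain 2: 9011000 × 0.11 × 0.2 × 0.12 × 0.15 × 0.15 = 535.2534 kJ/m²/yr
Total at Organism 16: 208.1412 + 535.2534 = 743.3946 kJ/m²/yr

743.4 kJ/m²/yr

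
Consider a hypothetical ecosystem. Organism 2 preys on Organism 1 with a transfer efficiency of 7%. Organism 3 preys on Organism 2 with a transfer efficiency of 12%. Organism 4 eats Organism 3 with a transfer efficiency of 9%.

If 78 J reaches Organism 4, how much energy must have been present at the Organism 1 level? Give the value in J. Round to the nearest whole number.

103175 J

Cumulative transfer efficiency: 0.07 × 0.12 × 0.09 = 0.000756
Organism 1 energy = 78 / 0.000756 = 103175 J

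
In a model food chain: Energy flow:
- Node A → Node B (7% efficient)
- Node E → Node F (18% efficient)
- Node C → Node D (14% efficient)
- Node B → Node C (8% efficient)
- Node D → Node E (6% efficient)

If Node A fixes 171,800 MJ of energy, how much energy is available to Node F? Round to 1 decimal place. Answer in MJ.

Node B: 171800 × 0.07 = 12026 MJ
Node C: 12026 × 0.08 = 962.08 MJ
Node D: 962.08 × 0.14 = 134.6912 MJ
Node E: 134.6912 × 0.06 = 8.081472 MJ
Node F: 8.081472 × 0.18 = 1.45466496 MJ

1.5 MJ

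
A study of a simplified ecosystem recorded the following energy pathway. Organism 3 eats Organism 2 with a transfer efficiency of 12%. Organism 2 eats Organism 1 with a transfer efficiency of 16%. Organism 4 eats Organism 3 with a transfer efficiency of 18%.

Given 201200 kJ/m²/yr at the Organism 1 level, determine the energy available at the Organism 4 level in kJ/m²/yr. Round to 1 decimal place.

Organism 2: 201200 × 0.16 = 32192 kJ/m²/yr
Organism 3: 32192 × 0.12 = 3863.04 kJ/m²/yr
Organism 4: 3863.04 × 0.18 = 695.3472 kJ/m²/yr

695.3 kJ/m²/yr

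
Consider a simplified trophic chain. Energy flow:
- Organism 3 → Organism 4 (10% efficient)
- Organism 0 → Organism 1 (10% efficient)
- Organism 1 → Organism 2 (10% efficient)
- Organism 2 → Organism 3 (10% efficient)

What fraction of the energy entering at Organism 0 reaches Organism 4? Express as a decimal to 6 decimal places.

0.000100

Product of link efficiencies: 0.1 × 0.1 × 0.1 × 0.1 = 0.0001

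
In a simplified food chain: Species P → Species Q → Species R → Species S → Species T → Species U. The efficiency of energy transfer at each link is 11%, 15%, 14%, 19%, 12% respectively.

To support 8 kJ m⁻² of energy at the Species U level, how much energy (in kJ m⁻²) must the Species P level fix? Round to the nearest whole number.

151895 kJ m⁻²

Cumulative transfer efficiency: 0.11 × 0.15 × 0.14 × 0.19 × 0.12 = 0.000052668
Species P energy = 8 / 0.000052668 = 151895 kJ m⁻²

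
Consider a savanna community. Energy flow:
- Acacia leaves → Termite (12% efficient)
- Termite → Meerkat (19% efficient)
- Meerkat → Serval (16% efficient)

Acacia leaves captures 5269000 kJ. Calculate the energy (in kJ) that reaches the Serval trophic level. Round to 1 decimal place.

19221.3 kJ

Termite: 5269000 × 0.12 = 632280 kJ
Meerkat: 632280 × 0.19 = 120133.2 kJ
Serval: 120133.2 × 0.16 = 19221.312 kJ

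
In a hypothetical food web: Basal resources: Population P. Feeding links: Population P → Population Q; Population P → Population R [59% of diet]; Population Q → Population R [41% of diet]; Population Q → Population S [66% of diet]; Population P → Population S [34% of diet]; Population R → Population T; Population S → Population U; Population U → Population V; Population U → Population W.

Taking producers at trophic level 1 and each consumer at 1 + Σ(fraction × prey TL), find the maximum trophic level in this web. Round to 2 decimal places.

Population Q: 1 + 1 = 2
Population R: 1 + (0.59×1 + 0.41×2) = 2.41
Population S: 1 + (0.66×2 + 0.34×1) = 2.66
Population T: 1 + 2.41 = 3.41
Population U: 1 + 2.66 = 3.66
Population V: 1 + 3.66 = 4.66
Population W: 1 + 3.66 = 4.66

4.66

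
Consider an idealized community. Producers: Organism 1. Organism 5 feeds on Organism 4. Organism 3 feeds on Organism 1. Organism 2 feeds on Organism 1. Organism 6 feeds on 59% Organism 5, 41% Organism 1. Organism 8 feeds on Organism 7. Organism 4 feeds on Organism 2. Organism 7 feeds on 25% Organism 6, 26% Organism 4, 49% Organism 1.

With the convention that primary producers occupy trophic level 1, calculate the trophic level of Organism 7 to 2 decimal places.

Organism 2: 1 + 1 = 2
Organism 3: 1 + 1 = 2
Organism 4: 1 + 2 = 3
Organism 5: 1 + 3 = 4
Organism 6: 1 + (0.59×4 + 0.41×1) = 3.77
Organism 7: 1 + (0.25×3.77 + 0.26×3 + 0.49×1) = 3.2125
Organism 8: 1 + 3.2125 = 4.2125

3.21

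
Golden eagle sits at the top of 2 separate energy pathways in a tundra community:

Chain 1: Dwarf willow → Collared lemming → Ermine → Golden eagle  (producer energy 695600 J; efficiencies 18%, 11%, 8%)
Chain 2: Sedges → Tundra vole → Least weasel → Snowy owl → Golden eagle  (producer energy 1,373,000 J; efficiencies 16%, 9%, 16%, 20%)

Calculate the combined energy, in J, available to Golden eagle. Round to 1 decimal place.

Chain 1: 695600 × 0.18 × 0.11 × 0.08 = 1101.8304 J
Chain 2: 1373000 × 0.16 × 0.09 × 0.16 × 0.2 = 632.6784 J
Total at Golden eagle: 1101.8304 + 632.6784 = 1734.5088 J

1734.5 J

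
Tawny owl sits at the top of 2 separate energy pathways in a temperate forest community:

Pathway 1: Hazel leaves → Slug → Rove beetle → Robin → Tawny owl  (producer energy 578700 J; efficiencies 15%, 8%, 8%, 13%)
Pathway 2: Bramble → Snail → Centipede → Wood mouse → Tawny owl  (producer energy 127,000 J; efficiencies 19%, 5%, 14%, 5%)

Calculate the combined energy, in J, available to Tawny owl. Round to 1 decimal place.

80.7 J

Pathway 1: 578700 × 0.15 × 0.08 × 0.08 × 0.13 = 72.22176 J
Pathway 2: 127000 × 0.19 × 0.05 × 0.14 × 0.05 = 8.4455 J
Total at Tawny owl: 72.22176 + 8.4455 = 80.66726 J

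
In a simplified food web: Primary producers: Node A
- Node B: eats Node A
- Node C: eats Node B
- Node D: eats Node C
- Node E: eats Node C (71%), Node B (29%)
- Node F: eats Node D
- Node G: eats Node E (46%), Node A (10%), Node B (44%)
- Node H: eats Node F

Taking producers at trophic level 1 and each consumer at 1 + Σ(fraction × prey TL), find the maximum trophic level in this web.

6

Node B: 1 + 1 = 2
Node C: 1 + 2 = 3
Node D: 1 + 3 = 4
Node E: 1 + (0.71×3 + 0.29×2) = 3.71
Node F: 1 + 4 = 5
Node G: 1 + (0.46×3.71 + 0.1×1 + 0.44×2) = 3.6866
Node H: 1 + 5 = 6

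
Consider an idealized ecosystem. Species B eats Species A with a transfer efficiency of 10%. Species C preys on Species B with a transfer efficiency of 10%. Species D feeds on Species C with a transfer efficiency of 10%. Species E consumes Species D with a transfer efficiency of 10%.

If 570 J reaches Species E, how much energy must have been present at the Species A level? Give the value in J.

5700000 J

Cumulative transfer efficiency: 0.1 × 0.1 × 0.1 × 0.1 = 0.0001
Species A energy = 570 / 0.0001 = 5700000 J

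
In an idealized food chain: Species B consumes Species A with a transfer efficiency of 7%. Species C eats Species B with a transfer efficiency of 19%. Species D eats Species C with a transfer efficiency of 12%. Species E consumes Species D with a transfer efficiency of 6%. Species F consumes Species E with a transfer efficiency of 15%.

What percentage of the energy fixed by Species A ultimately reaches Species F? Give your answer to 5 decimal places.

0.00144%

Product of link efficiencies: 0.07 × 0.19 × 0.12 × 0.06 × 0.15 = 0.000014364
As a percentage: 0.000014364 × 100 = 0.00144%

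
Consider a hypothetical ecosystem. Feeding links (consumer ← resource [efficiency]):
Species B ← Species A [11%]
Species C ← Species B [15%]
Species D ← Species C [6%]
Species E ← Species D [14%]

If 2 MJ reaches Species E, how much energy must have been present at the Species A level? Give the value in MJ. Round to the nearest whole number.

14430 MJ

Cumulative transfer efficiency: 0.11 × 0.15 × 0.06 × 0.14 = 0.0001386
Species A energy = 2 / 0.0001386 = 14430 MJ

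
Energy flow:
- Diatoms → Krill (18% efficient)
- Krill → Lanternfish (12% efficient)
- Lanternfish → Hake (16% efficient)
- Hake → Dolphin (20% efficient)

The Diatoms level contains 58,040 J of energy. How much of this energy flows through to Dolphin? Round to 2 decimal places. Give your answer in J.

40.12 J

Krill: 58040 × 0.18 = 10447.2 J
Lanternfish: 10447.2 × 0.12 = 1253.664 J
Hake: 1253.664 × 0.16 = 200.58624 J
Dolphin: 200.58624 × 0.2 = 40.117248 J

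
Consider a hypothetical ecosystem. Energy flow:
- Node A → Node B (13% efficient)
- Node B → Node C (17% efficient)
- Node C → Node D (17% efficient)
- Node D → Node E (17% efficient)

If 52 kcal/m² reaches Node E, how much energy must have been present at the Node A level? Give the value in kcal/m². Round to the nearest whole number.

Cumulative transfer efficiency: 0.13 × 0.17 × 0.17 × 0.17 = 0.00063869
Node A energy = 52 / 0.00063869 = 81417 kcal/m²

81417 kcal/m²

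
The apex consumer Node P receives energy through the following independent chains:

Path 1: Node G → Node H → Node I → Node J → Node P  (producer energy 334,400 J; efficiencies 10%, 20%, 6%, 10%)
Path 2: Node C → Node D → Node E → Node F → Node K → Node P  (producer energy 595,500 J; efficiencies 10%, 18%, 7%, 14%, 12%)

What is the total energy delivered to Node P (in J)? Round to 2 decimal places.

Path 1: 334400 × 0.1 × 0.2 × 0.06 × 0.1 = 40.128 J
Path 2: 595500 × 0.1 × 0.18 × 0.07 × 0.14 × 0.12 = 12.605544 J
Total at Node P: 40.128 + 12.605544 = 52.733544 J

52.73 J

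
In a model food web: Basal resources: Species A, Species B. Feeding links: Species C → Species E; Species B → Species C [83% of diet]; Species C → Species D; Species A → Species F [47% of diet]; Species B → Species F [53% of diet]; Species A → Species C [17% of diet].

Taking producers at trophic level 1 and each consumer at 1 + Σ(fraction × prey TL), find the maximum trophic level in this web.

Species C: 1 + (0.17×1 + 0.83×1) = 2
Species D: 1 + 2 = 3
Species E: 1 + 2 = 3
Species F: 1 + (0.53×1 + 0.47×1) = 2

3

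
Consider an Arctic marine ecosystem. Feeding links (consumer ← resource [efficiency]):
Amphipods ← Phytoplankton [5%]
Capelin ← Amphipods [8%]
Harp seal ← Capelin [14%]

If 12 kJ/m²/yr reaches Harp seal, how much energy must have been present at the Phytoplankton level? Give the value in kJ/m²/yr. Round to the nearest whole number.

21429 kJ/m²/yr

Cumulative transfer efficiency: 0.05 × 0.08 × 0.14 = 0.00056
Phytoplankton energy = 12 / 0.00056 = 21429 kJ/m²/yr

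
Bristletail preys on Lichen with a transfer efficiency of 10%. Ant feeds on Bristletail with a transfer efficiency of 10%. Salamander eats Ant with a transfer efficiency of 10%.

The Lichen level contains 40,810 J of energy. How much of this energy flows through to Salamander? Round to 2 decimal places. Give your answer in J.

40.81 J

Bristletail: 40810 × 0.1 = 4081 J
Ant: 4081 × 0.1 = 408.1 J
Salamander: 408.1 × 0.1 = 40.81 J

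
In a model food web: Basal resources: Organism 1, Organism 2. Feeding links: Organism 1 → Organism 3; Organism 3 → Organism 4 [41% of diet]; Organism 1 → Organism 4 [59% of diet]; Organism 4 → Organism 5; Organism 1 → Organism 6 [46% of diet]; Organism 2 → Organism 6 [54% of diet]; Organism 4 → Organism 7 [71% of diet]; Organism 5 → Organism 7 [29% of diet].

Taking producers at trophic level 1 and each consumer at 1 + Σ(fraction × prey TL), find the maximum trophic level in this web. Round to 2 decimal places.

Organism 3: 1 + 1 = 2
Organism 4: 1 + (0.41×2 + 0.59×1) = 2.41
Organism 5: 1 + 2.41 = 3.41
Organism 6: 1 + (0.46×1 + 0.54×1) = 2
Organism 7: 1 + (0.71×2.41 + 0.29×3.41) = 3.7

3.70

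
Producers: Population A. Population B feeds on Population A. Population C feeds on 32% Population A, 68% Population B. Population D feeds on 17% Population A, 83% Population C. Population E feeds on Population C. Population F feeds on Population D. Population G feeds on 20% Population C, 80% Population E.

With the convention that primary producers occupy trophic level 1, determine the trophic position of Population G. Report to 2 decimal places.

Population B: 1 + 1 = 2
Population C: 1 + (0.32×1 + 0.68×2) = 2.68
Population D: 1 + (0.17×1 + 0.83×2.68) = 3.3944
Population E: 1 + 2.68 = 3.68
Population F: 1 + 3.3944 = 4.3944
Population G: 1 + (0.2×2.68 + 0.8×3.68) = 4.48

4.48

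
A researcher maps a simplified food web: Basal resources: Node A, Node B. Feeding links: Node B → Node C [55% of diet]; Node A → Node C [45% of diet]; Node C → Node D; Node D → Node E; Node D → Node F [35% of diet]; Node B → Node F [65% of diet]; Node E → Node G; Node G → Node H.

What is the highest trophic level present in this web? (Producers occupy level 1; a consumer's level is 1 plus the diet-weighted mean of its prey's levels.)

Node C: 1 + (0.55×1 + 0.45×1) = 2
Node D: 1 + 2 = 3
Node E: 1 + 3 = 4
Node F: 1 + (0.35×3 + 0.65×1) = 2.7
Node G: 1 + 4 = 5
Node H: 1 + 5 = 6

6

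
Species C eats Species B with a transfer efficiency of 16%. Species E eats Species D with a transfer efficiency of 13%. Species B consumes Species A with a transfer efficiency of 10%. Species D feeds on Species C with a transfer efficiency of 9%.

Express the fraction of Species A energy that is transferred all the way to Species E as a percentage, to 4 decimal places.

0.0187%

Product of link efficiencies: 0.1 × 0.16 × 0.09 × 0.13 = 0.0001872
As a percentage: 0.0001872 × 100 = 0.0187%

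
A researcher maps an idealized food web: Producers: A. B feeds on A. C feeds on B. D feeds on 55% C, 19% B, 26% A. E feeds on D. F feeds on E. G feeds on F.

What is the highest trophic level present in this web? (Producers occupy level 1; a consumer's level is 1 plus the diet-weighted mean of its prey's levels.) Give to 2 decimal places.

6.29

B: 1 + 1 = 2
C: 1 + 2 = 3
D: 1 + (0.55×3 + 0.19×2 + 0.26×1) = 3.29
E: 1 + 3.29 = 4.29
F: 1 + 4.29 = 5.29
G: 1 + 5.29 = 6.29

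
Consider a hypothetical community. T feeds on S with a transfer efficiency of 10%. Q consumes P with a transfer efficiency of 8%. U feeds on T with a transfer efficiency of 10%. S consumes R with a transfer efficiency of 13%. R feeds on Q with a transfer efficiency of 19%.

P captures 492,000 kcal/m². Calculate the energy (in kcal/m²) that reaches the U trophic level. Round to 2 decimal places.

Q: 492000 × 0.08 = 39360 kcal/m²
R: 39360 × 0.19 = 7478.4 kcal/m²
S: 7478.4 × 0.13 = 972.192 kcal/m²
T: 972.192 × 0.1 = 97.2192 kcal/m²
U: 97.2192 × 0.1 = 9.72192 kcal/m²

9.72 kcal/m²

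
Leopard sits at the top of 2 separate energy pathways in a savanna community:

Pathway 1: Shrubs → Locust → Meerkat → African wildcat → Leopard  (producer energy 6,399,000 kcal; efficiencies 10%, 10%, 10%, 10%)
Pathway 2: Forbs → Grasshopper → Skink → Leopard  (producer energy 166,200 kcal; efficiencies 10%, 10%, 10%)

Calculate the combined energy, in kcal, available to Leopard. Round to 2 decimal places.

Pathway 1: 6399000 × 0.1 × 0.1 × 0.1 × 0.1 = 639.9 kcal
Pathway 2: 166200 × 0.1 × 0.1 × 0.1 = 166.2 kcal
Total at Leopard: 639.9 + 166.2 = 806.1 kcal

806.10 kcal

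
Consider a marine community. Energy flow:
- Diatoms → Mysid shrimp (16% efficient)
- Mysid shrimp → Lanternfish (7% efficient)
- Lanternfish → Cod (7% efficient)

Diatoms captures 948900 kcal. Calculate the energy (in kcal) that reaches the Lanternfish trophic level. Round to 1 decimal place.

10627.7 kcal

Mysid shrimp: 948900 × 0.16 = 151824 kcal
Lanternfish: 151824 × 0.07 = 10627.68 kcal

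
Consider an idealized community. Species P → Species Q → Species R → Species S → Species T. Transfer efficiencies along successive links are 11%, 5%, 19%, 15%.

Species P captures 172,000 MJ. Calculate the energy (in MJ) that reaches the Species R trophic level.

Species Q: 172000 × 0.11 = 18920 MJ
Species R: 18920 × 0.05 = 946 MJ

946 MJ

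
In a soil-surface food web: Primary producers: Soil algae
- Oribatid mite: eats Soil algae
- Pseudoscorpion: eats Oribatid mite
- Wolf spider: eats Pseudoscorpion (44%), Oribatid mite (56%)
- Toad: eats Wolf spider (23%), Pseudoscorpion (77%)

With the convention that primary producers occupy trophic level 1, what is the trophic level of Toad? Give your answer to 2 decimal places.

4.10

Oribatid mite: 1 + 1 = 2
Pseudoscorpion: 1 + 2 = 3
Wolf spider: 1 + (0.44×3 + 0.56×2) = 3.44
Toad: 1 + (0.23×3.44 + 0.77×3) = 4.1012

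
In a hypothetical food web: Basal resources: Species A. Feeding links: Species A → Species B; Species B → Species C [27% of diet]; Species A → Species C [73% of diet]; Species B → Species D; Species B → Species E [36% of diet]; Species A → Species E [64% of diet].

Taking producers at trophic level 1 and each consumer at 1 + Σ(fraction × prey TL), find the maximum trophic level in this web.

3

Species B: 1 + 1 = 2
Species C: 1 + (0.27×2 + 0.73×1) = 2.27
Species D: 1 + 2 = 3
Species E: 1 + (0.36×2 + 0.64×1) = 2.36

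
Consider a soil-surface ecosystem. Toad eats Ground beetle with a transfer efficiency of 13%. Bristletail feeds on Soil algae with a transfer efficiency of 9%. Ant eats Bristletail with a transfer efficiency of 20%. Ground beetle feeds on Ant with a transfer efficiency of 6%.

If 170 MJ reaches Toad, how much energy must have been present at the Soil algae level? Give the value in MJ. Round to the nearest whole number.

Cumulative transfer efficiency: 0.09 × 0.2 × 0.06 × 0.13 = 0.0001404
Soil algae energy = 170 / 0.0001404 = 1210826 MJ

1210826 MJ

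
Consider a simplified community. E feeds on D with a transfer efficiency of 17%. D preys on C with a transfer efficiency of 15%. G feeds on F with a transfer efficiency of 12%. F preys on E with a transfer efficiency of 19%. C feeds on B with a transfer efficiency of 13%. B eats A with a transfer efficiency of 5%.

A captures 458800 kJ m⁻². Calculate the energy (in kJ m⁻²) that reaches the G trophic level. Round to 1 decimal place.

B: 458800 × 0.05 = 22940 kJ m⁻²
C: 22940 × 0.13 = 2982.2 kJ m⁻²
D: 2982.2 × 0.15 = 447.33 kJ m⁻²
E: 447.33 × 0.17 = 76.0461 kJ m⁻²
F: 76.0461 × 0.19 = 14.448759 kJ m⁻²
G: 14.448759 × 0.12 = 1.73385108 kJ m⁻²

1.7 kJ m⁻²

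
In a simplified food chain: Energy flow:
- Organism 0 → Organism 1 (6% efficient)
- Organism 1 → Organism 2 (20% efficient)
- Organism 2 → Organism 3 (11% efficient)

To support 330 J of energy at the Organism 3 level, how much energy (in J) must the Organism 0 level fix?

Cumulative transfer efficiency: 0.06 × 0.2 × 0.11 = 0.00132
Organism 0 energy = 330 / 0.00132 = 250000 J

250000 J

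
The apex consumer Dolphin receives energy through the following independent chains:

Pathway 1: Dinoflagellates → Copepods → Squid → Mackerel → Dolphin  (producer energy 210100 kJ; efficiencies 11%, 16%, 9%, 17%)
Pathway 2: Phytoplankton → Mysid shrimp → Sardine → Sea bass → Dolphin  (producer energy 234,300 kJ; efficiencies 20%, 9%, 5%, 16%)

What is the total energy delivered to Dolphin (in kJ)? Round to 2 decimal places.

Pathway 1: 210100 × 0.11 × 0.16 × 0.09 × 0.17 = 56.575728 kJ
Pathway 2: 234300 × 0.2 × 0.09 × 0.05 × 0.16 = 33.7392 kJ
Total at Dolphin: 56.575728 + 33.7392 = 90.314928 kJ

90.31 kJ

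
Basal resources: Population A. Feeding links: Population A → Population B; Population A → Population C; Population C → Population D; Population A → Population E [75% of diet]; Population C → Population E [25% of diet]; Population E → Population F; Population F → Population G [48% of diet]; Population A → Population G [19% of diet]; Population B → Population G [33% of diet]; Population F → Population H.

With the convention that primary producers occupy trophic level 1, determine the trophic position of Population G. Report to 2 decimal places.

Population B: 1 + 1 = 2
Population C: 1 + 1 = 2
Population D: 1 + 2 = 3
Population E: 1 + (0.75×1 + 0.25×2) = 2.25
Population F: 1 + 2.25 = 3.25
Population G: 1 + (0.48×3.25 + 0.19×1 + 0.33×2) = 3.41
Population H: 1 + 3.25 = 4.25

3.41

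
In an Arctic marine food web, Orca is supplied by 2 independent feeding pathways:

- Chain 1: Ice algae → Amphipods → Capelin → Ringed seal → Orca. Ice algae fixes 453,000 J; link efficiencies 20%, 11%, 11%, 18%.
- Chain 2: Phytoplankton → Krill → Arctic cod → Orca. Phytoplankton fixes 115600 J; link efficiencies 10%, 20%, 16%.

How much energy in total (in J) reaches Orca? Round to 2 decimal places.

567.25 J

Chain 1: 453000 × 0.2 × 0.11 × 0.11 × 0.18 = 197.3268 J
Chain 2: 115600 × 0.1 × 0.2 × 0.16 = 369.92 J
Total at Orca: 197.3268 + 369.92 = 567.2468 J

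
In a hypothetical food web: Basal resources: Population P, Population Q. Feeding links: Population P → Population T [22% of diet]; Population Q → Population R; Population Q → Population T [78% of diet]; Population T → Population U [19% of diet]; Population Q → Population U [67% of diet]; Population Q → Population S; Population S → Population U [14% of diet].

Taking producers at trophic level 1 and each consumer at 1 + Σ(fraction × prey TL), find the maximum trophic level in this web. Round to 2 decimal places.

Population R: 1 + 1 = 2
Population S: 1 + 1 = 2
Population T: 1 + (0.22×1 + 0.78×1) = 2
Population U: 1 + (0.19×2 + 0.14×2 + 0.67×1) = 2.33

2.33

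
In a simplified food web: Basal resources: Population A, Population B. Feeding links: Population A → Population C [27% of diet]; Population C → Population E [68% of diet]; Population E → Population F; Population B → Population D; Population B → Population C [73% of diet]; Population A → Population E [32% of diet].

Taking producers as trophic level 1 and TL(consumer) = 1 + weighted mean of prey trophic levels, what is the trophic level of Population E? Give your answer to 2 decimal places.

2.68

Population C: 1 + (0.73×1 + 0.27×1) = 2
Population D: 1 + 1 = 2
Population E: 1 + (0.32×1 + 0.68×2) = 2.68
Population F: 1 + 2.68 = 3.68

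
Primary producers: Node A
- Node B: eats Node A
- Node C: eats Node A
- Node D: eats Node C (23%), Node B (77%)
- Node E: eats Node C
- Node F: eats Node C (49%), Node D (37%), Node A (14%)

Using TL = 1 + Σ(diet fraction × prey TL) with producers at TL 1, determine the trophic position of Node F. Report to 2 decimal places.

3.23

Node B: 1 + 1 = 2
Node C: 1 + 1 = 2
Node D: 1 + (0.23×2 + 0.77×2) = 3
Node E: 1 + 2 = 3
Node F: 1 + (0.49×2 + 0.37×3 + 0.14×1) = 3.23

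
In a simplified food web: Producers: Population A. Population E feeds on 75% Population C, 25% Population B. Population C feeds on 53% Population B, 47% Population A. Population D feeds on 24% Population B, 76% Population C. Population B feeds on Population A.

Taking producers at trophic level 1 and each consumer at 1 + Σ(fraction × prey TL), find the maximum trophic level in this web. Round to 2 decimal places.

3.40

Population B: 1 + 1 = 2
Population C: 1 + (0.53×2 + 0.47×1) = 2.53
Population D: 1 + (0.24×2 + 0.76×2.53) = 3.4028
Population E: 1 + (0.75×2.53 + 0.25×2) = 3.3975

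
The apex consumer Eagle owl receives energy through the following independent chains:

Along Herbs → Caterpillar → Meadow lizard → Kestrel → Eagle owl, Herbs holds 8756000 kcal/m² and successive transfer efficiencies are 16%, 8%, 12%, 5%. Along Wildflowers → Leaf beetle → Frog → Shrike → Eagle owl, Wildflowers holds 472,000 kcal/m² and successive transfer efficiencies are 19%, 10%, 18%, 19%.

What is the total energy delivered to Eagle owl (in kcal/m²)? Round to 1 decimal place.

979.2 kcal/m²

Via Herbs: 8756000 × 0.16 × 0.08 × 0.12 × 0.05 = 672.4608 kcal/m²
Via Wildflowers: 472000 × 0.19 × 0.1 × 0.18 × 0.19 = 306.7056 kcal/m²
Total at Eagle owl: 672.4608 + 306.7056 = 979.1664 kcal/m²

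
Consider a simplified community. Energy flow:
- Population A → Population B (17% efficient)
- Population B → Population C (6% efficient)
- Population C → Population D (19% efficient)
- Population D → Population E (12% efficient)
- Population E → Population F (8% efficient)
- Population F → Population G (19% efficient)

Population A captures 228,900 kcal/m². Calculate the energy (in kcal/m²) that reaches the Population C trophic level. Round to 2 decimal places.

2334.78 kcal/m²

Population B: 228900 × 0.17 = 38913 kcal/m²
Population C: 38913 × 0.06 = 2334.78 kcal/m²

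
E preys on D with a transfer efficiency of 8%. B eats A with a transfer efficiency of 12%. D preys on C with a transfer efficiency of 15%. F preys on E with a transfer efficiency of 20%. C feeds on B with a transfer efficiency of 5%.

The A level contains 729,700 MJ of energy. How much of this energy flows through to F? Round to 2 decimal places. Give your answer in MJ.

B: 729700 × 0.12 = 87564 MJ
C: 87564 × 0.05 = 4378.2 MJ
D: 4378.2 × 0.15 = 656.73 MJ
E: 656.73 × 0.08 = 52.5384 MJ
F: 52.5384 × 0.2 = 10.50768 MJ

10.51 MJ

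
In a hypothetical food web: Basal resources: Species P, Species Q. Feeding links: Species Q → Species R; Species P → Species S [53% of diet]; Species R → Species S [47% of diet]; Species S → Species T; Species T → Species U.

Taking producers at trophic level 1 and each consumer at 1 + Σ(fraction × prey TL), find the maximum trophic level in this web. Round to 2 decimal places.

Species R: 1 + 1 = 2
Species S: 1 + (0.53×1 + 0.47×2) = 2.47
Species T: 1 + 2.47 = 3.47
Species U: 1 + 3.47 = 4.47

4.47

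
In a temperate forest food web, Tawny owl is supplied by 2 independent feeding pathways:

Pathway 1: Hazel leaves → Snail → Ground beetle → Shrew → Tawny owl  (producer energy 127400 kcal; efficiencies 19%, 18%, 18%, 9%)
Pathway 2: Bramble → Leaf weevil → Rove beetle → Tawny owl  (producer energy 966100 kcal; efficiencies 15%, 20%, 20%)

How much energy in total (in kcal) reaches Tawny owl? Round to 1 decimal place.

Pathway 1: 127400 × 0.19 × 0.18 × 0.18 × 0.09 = 70.584696 kcal
Pathway 2: 966100 × 0.15 × 0.2 × 0.2 = 5796.6 kcal
Total at Tawny owl: 70.584696 + 5796.6 = 5867.184696 kcal

5867.2 kcal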